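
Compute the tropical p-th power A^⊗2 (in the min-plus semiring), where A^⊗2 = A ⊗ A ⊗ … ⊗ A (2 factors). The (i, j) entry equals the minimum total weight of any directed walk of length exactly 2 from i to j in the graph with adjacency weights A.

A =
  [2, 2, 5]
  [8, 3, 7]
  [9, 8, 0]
A^⊗2 =
  [4, 4, 5]
  [10, 6, 7]
  [9, 8, 0]

Each entry (A^⊗2)_ij equals the minimum over all length-2 walks i = v_0 → v_1 → … → v_2 = j of Σ_t A[v_t][v_{t+1}]. For example, for (i, j) = (0, 2) we minimise over 3 possible intermediate vertex sequences; the minimum is 5, attained along the walk 0 → 2 → 2.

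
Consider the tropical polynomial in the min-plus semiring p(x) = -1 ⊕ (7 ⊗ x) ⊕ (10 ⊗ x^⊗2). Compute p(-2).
p(-2) = -1

A tropical monomial a ⊗ x^⊗i evaluates to a + i · x. Evaluating each term at x = -2:
  Term 0 contributes -1 + 0 · -2 = -1
  Term 1 contributes 7 + 1 · -2 = 5
  Term 2 contributes 10 + 2 · -2 = 6
p(-2) = ⊕ of these = min[-1, 5, 6] = -1.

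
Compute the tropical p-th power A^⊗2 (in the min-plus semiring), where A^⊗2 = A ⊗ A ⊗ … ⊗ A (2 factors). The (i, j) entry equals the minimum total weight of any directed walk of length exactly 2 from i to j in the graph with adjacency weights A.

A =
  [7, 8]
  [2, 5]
A^⊗2 =
  [10, 13]
  [7, 10]

Each entry (A^⊗2)_ij equals the minimum over all length-2 walks i = v_0 → v_1 → … → v_2 = j of Σ_t A[v_t][v_{t+1}]. For example, for (i, j) = (0, 1) we minimise over 2 possible intermediate vertex sequences; the minimum is 13, attained along the walk 0 → 1 → 1.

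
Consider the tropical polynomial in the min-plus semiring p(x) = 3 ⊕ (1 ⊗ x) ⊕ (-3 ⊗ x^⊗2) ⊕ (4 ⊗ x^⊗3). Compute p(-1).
p(-1) = -5

A tropical monomial a ⊗ x^⊗i evaluates to a + i · x. Evaluating each term at x = -1:
  Term 0 contributes 3 + 0 · -1 = 3
  Term 1 contributes 1 + 1 · -1 = 0
  Term 2 contributes -3 + 2 · -1 = -5
  Term 3 contributes 4 + 3 · -1 = 1
p(-1) = ⊕ of these = min[3, 0, -5, 1] = -5.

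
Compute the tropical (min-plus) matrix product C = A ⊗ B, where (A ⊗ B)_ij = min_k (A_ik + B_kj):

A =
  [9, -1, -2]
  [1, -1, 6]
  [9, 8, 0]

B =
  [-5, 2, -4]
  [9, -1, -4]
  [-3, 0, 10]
A ⊗ B =
  [-5, -2, -5]
  [-4, -2, -5]
  [-3, 0, 4]

Apply the min-plus product entry-by-entry:
  C[0][0] = min over k of (A[0][0] + B[0][0] = 9 + -5 = 4, A[0][1] + B[1][0] = -1 + 9 = 8, A[0][2] + B[2][0] = -2 + -3 = -5) = -5 (attained at k = 2)
  C[0][1] = min over k of (A[0][0] + B[0][1] = 9 + 2 = 11, A[0][1] + B[1][1] = -1 + -1 = -2, A[0][2] + B[2][1] = -2 + 0 = -2) = -2 (attained at k = 1)
  C[0][2] = min over k of (A[0][0] + B[0][2] = 9 + -4 = 5, A[0][1] + B[1][2] = -1 + -4 = -5, A[0][2] + B[2][2] = -2 + 10 = 8) = -5 (attained at k = 1)
  C[1][0] = min over k of (A[1][0] + B[0][0] = 1 + -5 = -4, A[1][1] + B[1][0] = -1 + 9 = 8, A[1][2] + B[2][0] = 6 + -3 = 3) = -4 (attained at k = 0)
  C[1][1] = min over k of (A[1][0] + B[0][1] = 1 + 2 = 3, A[1][1] + B[1][1] = -1 + -1 = -2, A[1][2] + B[2][1] = 6 + 0 = 6) = -2 (attained at k = 1)
  C[1][2] = min over k of (A[1][0] + B[0][2] = 1 + -4 = -3, A[1][1] + B[1][2] = -1 + -4 = -5, A[1][2] + B[2][2] = 6 + 10 = 16) = -5 (attained at k = 1)
  C[2][0] = min over k of (A[2][0] + B[0][0] = 9 + -5 = 4, A[2][1] + B[1][0] = 8 + 9 = 17, A[2][2] + B[2][0] = 0 + -3 = -3) = -3 (attained at k = 2)
  C[2][1] = min over k of (A[2][0] + B[0][1] = 9 + 2 = 11, A[2][1] + B[1][1] = 8 + -1 = 7, A[2][2] + B[2][1] = 0 + 0 = 0) = 0 (attained at k = 2)
  C[2][2] = min over k of (A[2][0] + B[0][2] = 9 + -4 = 5, A[2][1] + B[1][2] = 8 + -4 = 4, A[2][2] + B[2][2] = 0 + 10 = 10) = 4 (attained at k = 1)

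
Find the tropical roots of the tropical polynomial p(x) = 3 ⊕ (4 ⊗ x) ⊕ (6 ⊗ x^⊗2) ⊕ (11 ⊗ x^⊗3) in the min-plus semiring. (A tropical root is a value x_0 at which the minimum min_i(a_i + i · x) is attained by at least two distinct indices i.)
Roots: {-5, -2, -1}

Each tropical root is a break point of the lower envelope of the lines y = a_i + i · x (there are 4 lines, with slopes 0, 1, ..., 3). Only the lines that attain the minimum somewhere contribute to roots; other lines are dominated. Here the surviving (envelope) indices are i = 3, i = 2, i = 1, i = 0.
Intersections between consecutive envelope lines give the roots: for adjacent envelope indices i < j the intersection is x = (a_i − a_j) / (j − i). Reading off the sorted break points: {-5, -2, -1}.
Verification: at each break x_0, at least two indices attain the minimum of min_i(a_i + i · x_0).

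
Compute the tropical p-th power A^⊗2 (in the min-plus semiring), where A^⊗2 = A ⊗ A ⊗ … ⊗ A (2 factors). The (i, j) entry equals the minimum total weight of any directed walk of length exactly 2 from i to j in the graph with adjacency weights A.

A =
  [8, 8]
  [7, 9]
A^⊗2 =
  [15, 16]
  [15, 15]

Each entry (A^⊗2)_ij equals the minimum over all length-2 walks i = v_0 → v_1 → … → v_2 = j of Σ_t A[v_t][v_{t+1}]. For example, for (i, j) = (0, 1) we minimise over 2 possible intermediate vertex sequences; the minimum is 16, attained along the walk 0 → 0 → 1.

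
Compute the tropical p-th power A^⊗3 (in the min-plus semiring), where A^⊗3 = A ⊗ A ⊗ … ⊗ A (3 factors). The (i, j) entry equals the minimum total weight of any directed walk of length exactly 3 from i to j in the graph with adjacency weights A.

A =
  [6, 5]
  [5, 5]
A^⊗3 =
  [15, 15]
  [15, 15]

Each entry (A^⊗3)_ij equals the minimum over all length-3 walks i = v_0 → v_1 → … → v_3 = j of Σ_t A[v_t][v_{t+1}]. For example, for (i, j) = (0, 1) we minimise over 4 possible intermediate vertex sequences; the minimum is 15, attained along the walk 0 → 1 → 0 → 1.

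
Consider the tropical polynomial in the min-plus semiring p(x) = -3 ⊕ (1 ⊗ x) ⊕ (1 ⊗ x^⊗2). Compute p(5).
p(5) = -3

A tropical monomial a ⊗ x^⊗i evaluates to a + i · x. Evaluating each term at x = 5:
  Term 0 contributes -3 + 0 · 5 = -3
  Term 1 contributes 1 + 1 · 5 = 6
  Term 2 contributes 1 + 2 · 5 = 11
p(5) = ⊕ of these = min[-3, 6, 11] = -3.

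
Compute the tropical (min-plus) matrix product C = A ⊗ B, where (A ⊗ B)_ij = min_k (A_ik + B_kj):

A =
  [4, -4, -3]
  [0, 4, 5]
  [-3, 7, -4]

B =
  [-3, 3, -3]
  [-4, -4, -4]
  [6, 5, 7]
A ⊗ B =
  [-8, -8, -8]
  [-3, 0, -3]
  [-6, 0, -6]

Apply the min-plus product entry-by-entry:
  C[0][0] = min over k of (A[0][0] + B[0][0] = 4 + -3 = 1, A[0][1] + B[1][0] = -4 + -4 = -8, A[0][2] + B[2][0] = -3 + 6 = 3) = -8 (attained at k = 1)
  C[0][1] = min over k of (A[0][0] + B[0][1] = 4 + 3 = 7, A[0][1] + B[1][1] = -4 + -4 = -8, A[0][2] + B[2][1] = -3 + 5 = 2) = -8 (attained at k = 1)
  C[0][2] = min over k of (A[0][0] + B[0][2] = 4 + -3 = 1, A[0][1] + B[1][2] = -4 + -4 = -8, A[0][2] + B[2][2] = -3 + 7 = 4) = -8 (attained at k = 1)
  C[1][0] = min over k of (A[1][0] + B[0][0] = 0 + -3 = -3, A[1][1] + B[1][0] = 4 + -4 = 0, A[1][2] + B[2][0] = 5 + 6 = 11) = -3 (attained at k = 0)
  C[1][1] = min over k of (A[1][0] + B[0][1] = 0 + 3 = 3, A[1][1] + B[1][1] = 4 + -4 = 0, A[1][2] + B[2][1] = 5 + 5 = 10) = 0 (attained at k = 1)
  C[1][2] = min over k of (A[1][0] + B[0][2] = 0 + -3 = -3, A[1][1] + B[1][2] = 4 + -4 = 0, A[1][2] + B[2][2] = 5 + 7 = 12) = -3 (attained at k = 0)
  C[2][0] = min over k of (A[2][0] + B[0][0] = -3 + -3 = -6, A[2][1] + B[1][0] = 7 + -4 = 3, A[2][2] + B[2][0] = -4 + 6 = 2) = -6 (attained at k = 0)
  C[2][1] = min over k of (A[2][0] + B[0][1] = -3 + 3 = 0, A[2][1] + B[1][1] = 7 + -4 = 3, A[2][2] + B[2][1] = -4 + 5 = 1) = 0 (attained at k = 0)
  C[2][2] = min over k of (A[2][0] + B[0][2] = -3 + -3 = -6, A[2][1] + B[1][2] = 7 + -4 = 3, A[2][2] + B[2][2] = -4 + 7 = 3) = -6 (attained at k = 0)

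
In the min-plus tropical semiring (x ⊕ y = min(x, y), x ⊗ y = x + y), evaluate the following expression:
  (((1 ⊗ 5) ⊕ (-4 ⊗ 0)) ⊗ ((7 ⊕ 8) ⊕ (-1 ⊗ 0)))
(((1 ⊗ 5) ⊕ (-4 ⊗ 0)) ⊗ ((7 ⊕ 8) ⊕ (-1 ⊗ 0))) = -5

Expand innermost to outermost. Recall ⊕ takes the minimum of its arguments and ⊗ takes their sum. Working out the expression (((1 ⊗ 5) ⊕ (-4 ⊗ 0)) ⊗ ((7 ⊕ 8) ⊕ (-1 ⊗ 0))) gives -5.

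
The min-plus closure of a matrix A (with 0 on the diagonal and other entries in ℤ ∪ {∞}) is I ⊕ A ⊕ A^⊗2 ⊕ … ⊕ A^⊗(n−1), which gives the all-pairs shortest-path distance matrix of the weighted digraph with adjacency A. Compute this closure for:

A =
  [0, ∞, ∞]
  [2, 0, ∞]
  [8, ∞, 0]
Closure =
  [0, ∞, ∞]
  [2, 0, ∞]
  [8, ∞, 0]

This is the Floyd-Warshall all-pairs shortest-path computation. For each intermediate vertex k = 0, 1, …, 2, update dist[i][j] ← min(dist[i][j], dist[i][k] + dist[k][j]). The final matrix gives, for each (i, j), the minimum total weight of any directed path from i to j (possibly empty when i = j).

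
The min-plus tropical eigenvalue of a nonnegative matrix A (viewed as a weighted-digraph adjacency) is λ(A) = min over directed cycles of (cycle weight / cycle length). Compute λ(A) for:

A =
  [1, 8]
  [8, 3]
λ(A) = 1

Enumerate directed cycles and compute their means (weight / length). Sample:
  cycle 0 → 0: weight = 1, length = 1, mean = 1/1 ≈ 1.000
  cycle 1 → 1: weight = 3, length = 1, mean = 3/1 ≈ 3.000
  cycle 0 → 1 → 0: weight = 16, length = 2, mean = 16/2 ≈ 8.000
  cycle 1 → 0 → 1: weight = 16, length = 2, mean = 16/2 ≈ 8.000
Minimum mean = 1.000, attained e.g. along the cycle 0 → 0 with weight 1 and length 1. So λ(A) = 1/1 = 1.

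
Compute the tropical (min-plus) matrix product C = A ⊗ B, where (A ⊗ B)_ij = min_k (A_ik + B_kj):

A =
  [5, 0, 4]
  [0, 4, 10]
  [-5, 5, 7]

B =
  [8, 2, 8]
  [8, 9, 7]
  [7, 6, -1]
A ⊗ B =
  [8, 7, 3]
  [8, 2, 8]
  [3, -3, 3]

Apply the min-plus product entry-by-entry:
  C[0][0] = min over k of (A[0][0] + B[0][0] = 5 + 8 = 13, A[0][1] + B[1][0] = 0 + 8 = 8, A[0][2] + B[2][0] = 4 + 7 = 11) = 8 (attained at k = 1)
  C[0][1] = min over k of (A[0][0] + B[0][1] = 5 + 2 = 7, A[0][1] + B[1][1] = 0 + 9 = 9, A[0][2] + B[2][1] = 4 + 6 = 10) = 7 (attained at k = 0)
  C[0][2] = min over k of (A[0][0] + B[0][2] = 5 + 8 = 13, A[0][1] + B[1][2] = 0 + 7 = 7, A[0][2] + B[2][2] = 4 + -1 = 3) = 3 (attained at k = 2)
  C[1][0] = min over k of (A[1][0] + B[0][0] = 0 + 8 = 8, A[1][1] + B[1][0] = 4 + 8 = 12, A[1][2] + B[2][0] = 10 + 7 = 17) = 8 (attained at k = 0)
  C[1][1] = min over k of (A[1][0] + B[0][1] = 0 + 2 = 2, A[1][1] + B[1][1] = 4 + 9 = 13, A[1][2] + B[2][1] = 10 + 6 = 16) = 2 (attained at k = 0)
  C[1][2] = min over k of (A[1][0] + B[0][2] = 0 + 8 = 8, A[1][1] + B[1][2] = 4 + 7 = 11, A[1][2] + B[2][2] = 10 + -1 = 9) = 8 (attained at k = 0)
  C[2][0] = min over k of (A[2][0] + B[0][0] = -5 + 8 = 3, A[2][1] + B[1][0] = 5 + 8 = 13, A[2][2] + B[2][0] = 7 + 7 = 14) = 3 (attained at k = 0)
  C[2][1] = min over k of (A[2][0] + B[0][1] = -5 + 2 = -3, A[2][1] + B[1][1] = 5 + 9 = 14, A[2][2] + B[2][1] = 7 + 6 = 13) = -3 (attained at k = 0)
  C[2][2] = min over k of (A[2][0] + B[0][2] = -5 + 8 = 3, A[2][1] + B[1][2] = 5 + 7 = 12, A[2][2] + B[2][2] = 7 + -1 = 6) = 3 (attained at k = 0)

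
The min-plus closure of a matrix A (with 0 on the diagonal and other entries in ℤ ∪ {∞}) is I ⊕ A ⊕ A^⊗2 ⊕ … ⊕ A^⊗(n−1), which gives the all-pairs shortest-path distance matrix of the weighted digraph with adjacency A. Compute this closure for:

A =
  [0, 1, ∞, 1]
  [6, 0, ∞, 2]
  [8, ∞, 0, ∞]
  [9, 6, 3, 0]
Closure =
  [0, 1, 4, 1]
  [6, 0, 5, 2]
  [8, 9, 0, 9]
  [9, 6, 3, 0]

This is the Floyd-Warshall all-pairs shortest-path computation. For each intermediate vertex k = 0, 1, …, 3, update dist[i][j] ← min(dist[i][j], dist[i][k] + dist[k][j]). The final matrix gives, for each (i, j), the minimum total weight of any directed path from i to j (possibly empty when i = j).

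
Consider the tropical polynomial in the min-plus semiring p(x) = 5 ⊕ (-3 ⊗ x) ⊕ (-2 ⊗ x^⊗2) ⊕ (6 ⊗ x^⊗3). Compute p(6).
p(6) = 3

A tropical monomial a ⊗ x^⊗i evaluates to a + i · x. Evaluating each term at x = 6:
  Term 0 contributes 5 + 0 · 6 = 5
  Term 1 contributes -3 + 1 · 6 = 3
  Term 2 contributes -2 + 2 · 6 = 10
  Term 3 contributes 6 + 3 · 6 = 24
p(6) = ⊕ of these = min[5, 3, 10, 24] = 3.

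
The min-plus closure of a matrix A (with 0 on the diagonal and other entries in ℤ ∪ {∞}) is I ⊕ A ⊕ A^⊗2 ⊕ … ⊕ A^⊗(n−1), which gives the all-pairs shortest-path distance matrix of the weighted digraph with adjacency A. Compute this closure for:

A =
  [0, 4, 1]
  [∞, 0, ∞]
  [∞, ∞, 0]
Closure =
  [0, 4, 1]
  [∞, 0, ∞]
  [∞, ∞, 0]

This is the Floyd-Warshall all-pairs shortest-path computation. For each intermediate vertex k = 0, 1, …, 2, update dist[i][j] ← min(dist[i][j], dist[i][k] + dist[k][j]). The final matrix gives, for each (i, j), the minimum total weight of any directed path from i to j (possibly empty when i = j).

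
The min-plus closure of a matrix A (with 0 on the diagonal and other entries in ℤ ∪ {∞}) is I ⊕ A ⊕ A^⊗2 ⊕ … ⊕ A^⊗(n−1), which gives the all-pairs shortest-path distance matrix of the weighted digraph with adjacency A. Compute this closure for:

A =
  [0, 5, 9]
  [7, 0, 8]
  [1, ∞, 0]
Closure =
  [0, 5, 9]
  [7, 0, 8]
  [1, 6, 0]

This is the Floyd-Warshall all-pairs shortest-path computation. For each intermediate vertex k = 0, 1, …, 2, update dist[i][j] ← min(dist[i][j], dist[i][k] + dist[k][j]). The final matrix gives, for each (i, j), the minimum total weight of any directed path from i to j (possibly empty when i = j).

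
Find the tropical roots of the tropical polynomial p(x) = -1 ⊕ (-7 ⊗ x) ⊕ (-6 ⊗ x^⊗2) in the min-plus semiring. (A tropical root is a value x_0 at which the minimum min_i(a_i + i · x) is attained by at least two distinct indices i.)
Roots: {-1, 6}

Each tropical root is a break point of the lower envelope of the lines y = a_i + i · x (there are 3 lines, with slopes 0, 1, ..., 2). Only the lines that attain the minimum somewhere contribute to roots; other lines are dominated. Here the surviving (envelope) indices are i = 2, i = 1, i = 0.
Intersections between consecutive envelope lines give the roots: for adjacent envelope indices i < j the intersection is x = (a_i − a_j) / (j − i). Reading off the sorted break points: {-1, 6}.
Verification: at each break x_0, at least two indices attain the minimum of min_i(a_i + i · x_0).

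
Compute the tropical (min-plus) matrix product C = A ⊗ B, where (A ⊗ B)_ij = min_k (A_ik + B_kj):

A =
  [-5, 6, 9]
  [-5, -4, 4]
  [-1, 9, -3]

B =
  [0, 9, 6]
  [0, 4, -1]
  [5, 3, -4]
A ⊗ B =
  [-5, 4, 1]
  [-5, 0, -5]
  [-1, 0, -7]

Apply the min-plus product entry-by-entry:
  C[0][0] = min over k of (A[0][0] + B[0][0] = -5 + 0 = -5, A[0][1] + B[1][0] = 6 + 0 = 6, A[0][2] + B[2][0] = 9 + 5 = 14) = -5 (attained at k = 0)
  C[0][1] = min over k of (A[0][0] + B[0][1] = -5 + 9 = 4, A[0][1] + B[1][1] = 6 + 4 = 10, A[0][2] + B[2][1] = 9 + 3 = 12) = 4 (attained at k = 0)
  C[0][2] = min over k of (A[0][0] + B[0][2] = -5 + 6 = 1, A[0][1] + B[1][2] = 6 + -1 = 5, A[0][2] + B[2][2] = 9 + -4 = 5) = 1 (attained at k = 0)
  C[1][0] = min over k of (A[1][0] + B[0][0] = -5 + 0 = -5, A[1][1] + B[1][0] = -4 + 0 = -4, A[1][2] + B[2][0] = 4 + 5 = 9) = -5 (attained at k = 0)
  C[1][1] = min over k of (A[1][0] + B[0][1] = -5 + 9 = 4, A[1][1] + B[1][1] = -4 + 4 = 0, A[1][2] + B[2][1] = 4 + 3 = 7) = 0 (attained at k = 1)
  C[1][2] = min over k of (A[1][0] + B[0][2] = -5 + 6 = 1, A[1][1] + B[1][2] = -4 + -1 = -5, A[1][2] + B[2][2] = 4 + -4 = 0) = -5 (attained at k = 1)
  C[2][0] = min over k of (A[2][0] + B[0][0] = -1 + 0 = -1, A[2][1] + B[1][0] = 9 + 0 = 9, A[2][2] + B[2][0] = -3 + 5 = 2) = -1 (attained at k = 0)
  C[2][1] = min over k of (A[2][0] + B[0][1] = -1 + 9 = 8, A[2][1] + B[1][1] = 9 + 4 = 13, A[2][2] + B[2][1] = -3 + 3 = 0) = 0 (attained at k = 2)
  C[2][2] = min over k of (A[2][0] + B[0][2] = -1 + 6 = 5, A[2][1] + B[1][2] = 9 + -1 = 8, A[2][2] + B[2][2] = -3 + -4 = -7) = -7 (attained at k = 2)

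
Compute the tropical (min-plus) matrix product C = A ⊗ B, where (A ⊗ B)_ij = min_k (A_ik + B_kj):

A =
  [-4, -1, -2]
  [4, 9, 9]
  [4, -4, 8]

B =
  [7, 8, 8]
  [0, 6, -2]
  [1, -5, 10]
A ⊗ B =
  [-1, -7, -3]
  [9, 4, 7]
  [-4, 2, -6]

Apply the min-plus product entry-by-entry:
  C[0][0] = min over k of (A[0][0] + B[0][0] = -4 + 7 = 3, A[0][1] + B[1][0] = -1 + 0 = -1, A[0][2] + B[2][0] = -2 + 1 = -1) = -1 (attained at k = 1)
  C[0][1] = min over k of (A[0][0] + B[0][1] = -4 + 8 = 4, A[0][1] + B[1][1] = -1 + 6 = 5, A[0][2] + B[2][1] = -2 + -5 = -7) = -7 (attained at k = 2)
  C[0][2] = min over k of (A[0][0] + B[0][2] = -4 + 8 = 4, A[0][1] + B[1][2] = -1 + -2 = -3, A[0][2] + B[2][2] = -2 + 10 = 8) = -3 (attained at k = 1)
  C[1][0] = min over k of (A[1][0] + B[0][0] = 4 + 7 = 11, A[1][1] + B[1][0] = 9 + 0 = 9, A[1][2] + B[2][0] = 9 + 1 = 10) = 9 (attained at k = 1)
  C[1][1] = min over k of (A[1][0] + B[0][1] = 4 + 8 = 12, A[1][1] + B[1][1] = 9 + 6 = 15, A[1][2] + B[2][1] = 9 + -5 = 4) = 4 (attained at k = 2)
  C[1][2] = min over k of (A[1][0] + B[0][2] = 4 + 8 = 12, A[1][1] + B[1][2] = 9 + -2 = 7, A[1][2] + B[2][2] = 9 + 10 = 19) = 7 (attained at k = 1)
  C[2][0] = min over k of (A[2][0] + B[0][0] = 4 + 7 = 11, A[2][1] + B[1][0] = -4 + 0 = -4, A[2][2] + B[2][0] = 8 + 1 = 9) = -4 (attained at k = 1)
  C[2][1] = min over k of (A[2][0] + B[0][1] = 4 + 8 = 12, A[2][1] + B[1][1] = -4 + 6 = 2, A[2][2] + B[2][1] = 8 + -5 = 3) = 2 (attained at k = 1)
  C[2][2] = min over k of (A[2][0] + B[0][2] = 4 + 8 = 12, A[2][1] + B[1][2] = -4 + -2 = -6, A[2][2] + B[2][2] = 8 + 10 = 18) = -6 (attained at k = 1)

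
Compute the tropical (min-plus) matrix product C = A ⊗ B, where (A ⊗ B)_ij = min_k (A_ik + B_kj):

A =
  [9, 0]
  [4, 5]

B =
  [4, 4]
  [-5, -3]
A ⊗ B =
  [-5, -3]
  [0, 2]

Apply the min-plus product entry-by-entry:
  C[0][0] = min over k of (A[0][0] + B[0][0] = 9 + 4 = 13, A[0][1] + B[1][0] = 0 + -5 = -5) = -5 (attained at k = 1)
  C[0][1] = min over k of (A[0][0] + B[0][1] = 9 + 4 = 13, A[0][1] + B[1][1] = 0 + -3 = -3) = -3 (attained at k = 1)
  C[1][0] = min over k of (A[1][0] + B[0][0] = 4 + 4 = 8, A[1][1] + B[1][0] = 5 + -5 = 0) = 0 (attained at k = 1)
  C[1][1] = min over k of (A[1][0] + B[0][1] = 4 + 4 = 8, A[1][1] + B[1][1] = 5 + -3 = 2) = 2 (attained at k = 1)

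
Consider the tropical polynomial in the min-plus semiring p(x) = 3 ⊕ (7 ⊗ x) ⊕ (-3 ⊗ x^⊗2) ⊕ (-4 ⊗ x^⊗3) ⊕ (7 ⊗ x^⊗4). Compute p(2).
p(2) = 1

A tropical monomial a ⊗ x^⊗i evaluates to a + i · x. Evaluating each term at x = 2:
  Term 0 contributes 3 + 0 · 2 = 3
  Term 1 contributes 7 + 1 · 2 = 9
  Term 2 contributes -3 + 2 · 2 = 1
  Term 3 contributes -4 + 3 · 2 = 2
  Term 4 contributes 7 + 4 · 2 = 15
p(2) = ⊕ of these = min[3, 9, 1, 2, 15] = 1.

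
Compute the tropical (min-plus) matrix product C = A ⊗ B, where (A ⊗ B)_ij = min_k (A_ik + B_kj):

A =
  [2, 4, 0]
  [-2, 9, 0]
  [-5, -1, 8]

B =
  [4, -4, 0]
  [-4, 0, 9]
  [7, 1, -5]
A ⊗ B =
  [0, -2, -5]
  [2, -6, -5]
  [-5, -9, -5]

Apply the min-plus product entry-by-entry:
  C[0][0] = min over k of (A[0][0] + B[0][0] = 2 + 4 = 6, A[0][1] + B[1][0] = 4 + -4 = 0, A[0][2] + B[2][0] = 0 + 7 = 7) = 0 (attained at k = 1)
  C[0][1] = min over k of (A[0][0] + B[0][1] = 2 + -4 = -2, A[0][1] + B[1][1] = 4 + 0 = 4, A[0][2] + B[2][1] = 0 + 1 = 1) = -2 (attained at k = 0)
  C[0][2] = min over k of (A[0][0] + B[0][2] = 2 + 0 = 2, A[0][1] + B[1][2] = 4 + 9 = 13, A[0][2] + B[2][2] = 0 + -5 = -5) = -5 (attained at k = 2)
  C[1][0] = min over k of (A[1][0] + B[0][0] = -2 + 4 = 2, A[1][1] + B[1][0] = 9 + -4 = 5, A[1][2] + B[2][0] = 0 + 7 = 7) = 2 (attained at k = 0)
  C[1][1] = min over k of (A[1][0] + B[0][1] = -2 + -4 = -6, A[1][1] + B[1][1] = 9 + 0 = 9, A[1][2] + B[2][1] = 0 + 1 = 1) = -6 (attained at k = 0)
  C[1][2] = min over k of (A[1][0] + B[0][2] = -2 + 0 = -2, A[1][1] + B[1][2] = 9 + 9 = 18, A[1][2] + B[2][2] = 0 + -5 = -5) = -5 (attained at k = 2)
  C[2][0] = min over k of (A[2][0] + B[0][0] = -5 + 4 = -1, A[2][1] + B[1][0] = -1 + -4 = -5, A[2][2] + B[2][0] = 8 + 7 = 15) = -5 (attained at k = 1)
  C[2][1] = min over k of (A[2][0] + B[0][1] = -5 + -4 = -9, A[2][1] + B[1][1] = -1 + 0 = -1, A[2][2] + B[2][1] = 8 + 1 = 9) = -9 (attained at k = 0)
  C[2][2] = min over k of (A[2][0] + B[0][2] = -5 + 0 = -5, A[2][1] + B[1][2] = -1 + 9 = 8, A[2][2] + B[2][2] = 8 + -5 = 3) = -5 (attained at k = 0)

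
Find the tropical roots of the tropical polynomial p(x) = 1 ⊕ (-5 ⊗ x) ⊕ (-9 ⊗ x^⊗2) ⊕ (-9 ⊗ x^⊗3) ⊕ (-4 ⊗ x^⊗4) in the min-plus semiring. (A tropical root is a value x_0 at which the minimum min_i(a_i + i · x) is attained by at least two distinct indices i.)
Roots: {-5, 0, 4, 6}

Each tropical root is a break point of the lower envelope of the lines y = a_i + i · x (there are 5 lines, with slopes 0, 1, ..., 4). Only the lines that attain the minimum somewhere contribute to roots; other lines are dominated. Here the surviving (envelope) indices are i = 4, i = 3, i = 2, i = 1, i = 0.
Intersections between consecutive envelope lines give the roots: for adjacent envelope indices i < j the intersection is x = (a_i − a_j) / (j − i). Reading off the sorted break points: {-5, 0, 4, 6}.
Verification: at each break x_0, at least two indices attain the minimum of min_i(a_i + i · x_0).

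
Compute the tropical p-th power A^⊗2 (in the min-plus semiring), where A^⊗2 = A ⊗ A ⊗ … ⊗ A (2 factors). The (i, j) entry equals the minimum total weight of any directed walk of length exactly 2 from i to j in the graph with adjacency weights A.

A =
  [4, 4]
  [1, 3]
A^⊗2 =
  [5, 7]
  [4, 5]

Each entry (A^⊗2)_ij equals the minimum over all length-2 walks i = v_0 → v_1 → … → v_2 = j of Σ_t A[v_t][v_{t+1}]. For example, for (i, j) = (0, 1) we minimise over 2 possible intermediate vertex sequences; the minimum is 7, attained along the walk 0 → 1 → 1.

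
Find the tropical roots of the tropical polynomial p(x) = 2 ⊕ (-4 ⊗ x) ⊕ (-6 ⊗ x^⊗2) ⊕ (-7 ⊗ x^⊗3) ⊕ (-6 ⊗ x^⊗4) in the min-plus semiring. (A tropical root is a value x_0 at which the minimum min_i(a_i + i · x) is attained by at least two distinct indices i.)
Roots: {-1, 1, 2, 6}

Each tropical root is a break point of the lower envelope of the lines y = a_i + i · x (there are 5 lines, with slopes 0, 1, ..., 4). Only the lines that attain the minimum somewhere contribute to roots; other lines are dominated. Here the surviving (envelope) indices are i = 4, i = 3, i = 2, i = 1, i = 0.
Intersections between consecutive envelope lines give the roots: for adjacent envelope indices i < j the intersection is x = (a_i − a_j) / (j − i). Reading off the sorted break points: {-1, 1, 2, 6}.
Verification: at each break x_0, at least two indices attain the minimum of min_i(a_i + i · x_0).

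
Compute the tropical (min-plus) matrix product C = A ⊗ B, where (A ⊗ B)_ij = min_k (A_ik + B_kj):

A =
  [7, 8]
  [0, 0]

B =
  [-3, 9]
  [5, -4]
A ⊗ B =
  [4, 4]
  [-3, -4]

Apply the min-plus product entry-by-entry:
  C[0][0] = min over k of (A[0][0] + B[0][0] = 7 + -3 = 4, A[0][1] + B[1][0] = 8 + 5 = 13) = 4 (attained at k = 0)
  C[0][1] = min over k of (A[0][0] + B[0][1] = 7 + 9 = 16, A[0][1] + B[1][1] = 8 + -4 = 4) = 4 (attained at k = 1)
  C[1][0] = min over k of (A[1][0] + B[0][0] = 0 + -3 = -3, A[1][1] + B[1][0] = 0 + 5 = 5) = -3 (attained at k = 0)
  C[1][1] = min over k of (A[1][0] + B[0][1] = 0 + 9 = 9, A[1][1] + B[1][1] = 0 + -4 = -4) = -4 (attained at k = 1)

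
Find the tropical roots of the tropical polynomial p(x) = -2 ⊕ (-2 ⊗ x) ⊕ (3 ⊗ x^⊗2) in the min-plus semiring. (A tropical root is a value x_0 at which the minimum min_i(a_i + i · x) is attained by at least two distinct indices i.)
Roots: {-5, 0}

Each tropical root is a break point of the lower envelope of the lines y = a_i + i · x (there are 3 lines, with slopes 0, 1, ..., 2). Only the lines that attain the minimum somewhere contribute to roots; other lines are dominated. Here the surviving (envelope) indices are i = 2, i = 1, i = 0.
Intersections between consecutive envelope lines give the roots: for adjacent envelope indices i < j the intersection is x = (a_i − a_j) / (j − i). Reading off the sorted break points: {-5, 0}.
Verification: at each break x_0, at least two indices attain the minimum of min_i(a_i + i · x_0).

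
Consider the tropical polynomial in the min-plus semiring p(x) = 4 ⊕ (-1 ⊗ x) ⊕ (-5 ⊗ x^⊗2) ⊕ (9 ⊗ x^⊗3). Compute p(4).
p(4) = 3

A tropical monomial a ⊗ x^⊗i evaluates to a + i · x. Evaluating each term at x = 4:
  Term 0 contributes 4 + 0 · 4 = 4
  Term 1 contributes -1 + 1 · 4 = 3
  Term 2 contributes -5 + 2 · 4 = 3
  Term 3 contributes 9 + 3 · 4 = 21
p(4) = ⊕ of these = min[4, 3, 3, 21] = 3.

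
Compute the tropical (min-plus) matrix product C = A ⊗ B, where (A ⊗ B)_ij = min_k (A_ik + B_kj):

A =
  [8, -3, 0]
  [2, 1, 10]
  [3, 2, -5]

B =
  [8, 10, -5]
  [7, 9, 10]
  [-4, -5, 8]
A ⊗ B =
  [-4, -5, 3]
  [6, 5, -3]
  [-9, -10, -2]

Apply the min-plus product entry-by-entry:
  C[0][0] = min over k of (A[0][0] + B[0][0] = 8 + 8 = 16, A[0][1] + B[1][0] = -3 + 7 = 4, A[0][2] + B[2][0] = 0 + -4 = -4) = -4 (attained at k = 2)
  C[0][1] = min over k of (A[0][0] + B[0][1] = 8 + 10 = 18, A[0][1] + B[1][1] = -3 + 9 = 6, A[0][2] + B[2][1] = 0 + -5 = -5) = -5 (attained at k = 2)
  C[0][2] = min over k of (A[0][0] + B[0][2] = 8 + -5 = 3, A[0][1] + B[1][2] = -3 + 10 = 7, A[0][2] + B[2][2] = 0 + 8 = 8) = 3 (attained at k = 0)
  C[1][0] = min over k of (A[1][0] + B[0][0] = 2 + 8 = 10, A[1][1] + B[1][0] = 1 + 7 = 8, A[1][2] + B[2][0] = 10 + -4 = 6) = 6 (attained at k = 2)
  C[1][1] = min over k of (A[1][0] + B[0][1] = 2 + 10 = 12, A[1][1] + B[1][1] = 1 + 9 = 10, A[1][2] + B[2][1] = 10 + -5 = 5) = 5 (attained at k = 2)
  C[1][2] = min over k of (A[1][0] + B[0][2] = 2 + -5 = -3, A[1][1] + B[1][2] = 1 + 10 = 11, A[1][2] + B[2][2] = 10 + 8 = 18) = -3 (attained at k = 0)
  C[2][0] = min over k of (A[2][0] + B[0][0] = 3 + 8 = 11, A[2][1] + B[1][0] = 2 + 7 = 9, A[2][2] + B[2][0] = -5 + -4 = -9) = -9 (attained at k = 2)
  C[2][1] = min over k of (A[2][0] + B[0][1] = 3 + 10 = 13, A[2][1] + B[1][1] = 2 + 9 = 11, A[2][2] + B[2][1] = -5 + -5 = -10) = -10 (attained at k = 2)
  C[2][2] = min over k of (A[2][0] + B[0][2] = 3 + -5 = -2, A[2][1] + B[1][2] = 2 + 10 = 12, A[2][2] + B[2][2] = -5 + 8 = 3) = -2 (attained at k = 0)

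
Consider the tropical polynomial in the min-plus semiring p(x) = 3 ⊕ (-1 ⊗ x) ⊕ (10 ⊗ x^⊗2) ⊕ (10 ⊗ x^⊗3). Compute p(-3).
p(-3) = -4

A tropical monomial a ⊗ x^⊗i evaluates to a + i · x. Evaluating each term at x = -3:
  Term 0 contributes 3 + 0 · -3 = 3
  Term 1 contributes -1 + 1 · -3 = -4
  Term 2 contributes 10 + 2 · -3 = 4
  Term 3 contributes 10 + 3 · -3 = 1
p(-3) = ⊕ of these = min[3, -4, 4, 1] = -4.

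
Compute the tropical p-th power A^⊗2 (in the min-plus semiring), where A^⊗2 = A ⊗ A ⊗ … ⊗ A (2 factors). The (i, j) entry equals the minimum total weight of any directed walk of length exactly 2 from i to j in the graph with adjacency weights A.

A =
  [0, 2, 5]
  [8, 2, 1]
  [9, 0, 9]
A^⊗2 =
  [0, 2, 3]
  [8, 1, 3]
  [8, 2, 1]

Each entry (A^⊗2)_ij equals the minimum over all length-2 walks i = v_0 → v_1 → … → v_2 = j of Σ_t A[v_t][v_{t+1}]. For example, for (i, j) = (0, 2) we minimise over 3 possible intermediate vertex sequences; the minimum is 3, attained along the walk 0 → 1 → 2.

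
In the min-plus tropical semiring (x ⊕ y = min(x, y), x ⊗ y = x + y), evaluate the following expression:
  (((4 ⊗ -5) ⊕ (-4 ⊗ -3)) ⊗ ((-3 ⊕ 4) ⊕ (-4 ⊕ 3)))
(((4 ⊗ -5) ⊕ (-4 ⊗ -3)) ⊗ ((-3 ⊕ 4) ⊕ (-4 ⊕ 3))) = -11

Expand innermost to outermost. Recall ⊕ takes the minimum of its arguments and ⊗ takes their sum. Working out the expression (((4 ⊗ -5) ⊕ (-4 ⊗ -3)) ⊗ ((-3 ⊕ 4) ⊕ (-4 ⊕ 3))) gives -11.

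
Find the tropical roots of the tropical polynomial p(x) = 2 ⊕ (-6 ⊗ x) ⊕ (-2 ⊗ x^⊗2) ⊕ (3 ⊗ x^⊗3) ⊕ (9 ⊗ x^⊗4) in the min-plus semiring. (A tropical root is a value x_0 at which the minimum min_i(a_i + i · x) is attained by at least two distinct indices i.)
Roots: {-6, -5, -4, 8}

Each tropical root is a break point of the lower envelope of the lines y = a_i + i · x (there are 5 lines, with slopes 0, 1, ..., 4). Only the lines that attain the minimum somewhere contribute to roots; other lines are dominated. Here the surviving (envelope) indices are i = 4, i = 3, i = 2, i = 1, i = 0.
Intersections between consecutive envelope lines give the roots: for adjacent envelope indices i < j the intersection is x = (a_i − a_j) / (j − i). Reading off the sorted break points: {-6, -5, -4, 8}.
Verification: at each break x_0, at least two indices attain the minimum of min_i(a_i + i · x_0).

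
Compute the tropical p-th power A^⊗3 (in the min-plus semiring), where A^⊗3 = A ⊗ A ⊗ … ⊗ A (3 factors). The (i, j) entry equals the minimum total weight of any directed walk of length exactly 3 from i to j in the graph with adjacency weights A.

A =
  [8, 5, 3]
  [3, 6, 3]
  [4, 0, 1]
A^⊗3 =
  [6, 4, 5]
  [6, 4, 5]
  [4, 2, 3]

Each entry (A^⊗3)_ij equals the minimum over all length-3 walks i = v_0 → v_1 → … → v_3 = j of Σ_t A[v_t][v_{t+1}]. For example, for (i, j) = (0, 2) we minimise over 9 possible intermediate vertex sequences; the minimum is 5, attained along the walk 0 → 2 → 2 → 2.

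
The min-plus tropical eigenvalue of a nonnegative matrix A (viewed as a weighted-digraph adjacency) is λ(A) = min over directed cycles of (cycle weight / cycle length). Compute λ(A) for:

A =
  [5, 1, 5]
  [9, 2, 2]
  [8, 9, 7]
λ(A) = 2

Enumerate directed cycles and compute their means (weight / length). Sample:
  cycle 0 → 0: weight = 5, length = 1, mean = 5/1 ≈ 5.000
  cycle 1 → 1: weight = 2, length = 1, mean = 2/1 ≈ 2.000
  cycle 2 → 2: weight = 7, length = 1, mean = 7/1 ≈ 7.000
  cycle 0 → 1 → 0: weight = 10, length = 2, mean = 10/2 ≈ 5.000
  cycle 0 → 2 → 0: weight = 13, length = 2, mean = 13/2 ≈ 6.500
  cycle 1 → 0 → 1: weight = 10, length = 2, mean = 10/2 ≈ 5.000
Minimum mean = 2.000, attained e.g. along the cycle 1 → 1 with weight 2 and length 1. So λ(A) = 2/1 = 2.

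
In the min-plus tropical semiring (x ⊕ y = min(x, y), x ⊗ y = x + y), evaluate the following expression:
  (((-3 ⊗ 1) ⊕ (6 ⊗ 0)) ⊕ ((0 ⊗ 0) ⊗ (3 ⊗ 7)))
(((-3 ⊗ 1) ⊕ (6 ⊗ 0)) ⊕ ((0 ⊗ 0) ⊗ (3 ⊗ 7))) = -2

Expand innermost to outermost. Recall ⊕ takes the minimum of its arguments and ⊗ takes their sum. Working out the expression (((-3 ⊗ 1) ⊕ (6 ⊗ 0)) ⊕ ((0 ⊗ 0) ⊗ (3 ⊗ 7))) gives -2.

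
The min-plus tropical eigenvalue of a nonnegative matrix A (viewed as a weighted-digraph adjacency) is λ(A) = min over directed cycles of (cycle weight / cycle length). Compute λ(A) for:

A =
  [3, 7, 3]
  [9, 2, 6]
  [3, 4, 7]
λ(A) = 2

Enumerate directed cycles and compute their means (weight / length). Sample:
  cycle 0 → 0: weight = 3, length = 1, mean = 3/1 ≈ 3.000
  cycle 1 → 1: weight = 2, length = 1, mean = 2/1 ≈ 2.000
  cycle 2 → 2: weight = 7, length = 1, mean = 7/1 ≈ 7.000
  cycle 0 → 1 → 0: weight = 16, length = 2, mean = 16/2 ≈ 8.000
  cycle 0 → 2 → 0: weight = 6, length = 2, mean = 6/2 ≈ 3.000
  cycle 1 → 0 → 1: weight = 16, length = 2, mean = 16/2 ≈ 8.000
Minimum mean = 2.000, attained e.g. along the cycle 1 → 1 with weight 2 and length 1. So λ(A) = 2/1 = 2.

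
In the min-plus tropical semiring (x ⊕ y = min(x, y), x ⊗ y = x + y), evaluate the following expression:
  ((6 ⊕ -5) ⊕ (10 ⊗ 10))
((6 ⊕ -5) ⊕ (10 ⊗ 10)) = -5

Expand innermost to outermost. Recall ⊕ takes the minimum of its arguments and ⊗ takes their sum. Working out the expression ((6 ⊕ -5) ⊕ (10 ⊗ 10)) gives -5.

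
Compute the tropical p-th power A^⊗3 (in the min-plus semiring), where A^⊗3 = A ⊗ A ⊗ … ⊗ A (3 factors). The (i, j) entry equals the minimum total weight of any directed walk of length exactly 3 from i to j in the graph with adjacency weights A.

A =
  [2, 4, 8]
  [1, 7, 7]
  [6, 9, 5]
A^⊗3 =
  [6, 8, 12]
  [5, 7, 11]
  [10, 12, 15]

Each entry (A^⊗3)_ij equals the minimum over all length-3 walks i = v_0 → v_1 → … → v_3 = j of Σ_t A[v_t][v_{t+1}]. For example, for (i, j) = (0, 2) we minimise over 9 possible intermediate vertex sequences; the minimum is 12, attained along the walk 0 → 0 → 0 → 2.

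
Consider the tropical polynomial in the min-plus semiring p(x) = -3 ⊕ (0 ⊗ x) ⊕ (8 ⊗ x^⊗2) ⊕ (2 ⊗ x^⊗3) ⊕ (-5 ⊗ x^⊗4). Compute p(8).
p(8) = -3

A tropical monomial a ⊗ x^⊗i evaluates to a + i · x. Evaluating each term at x = 8:
  Term 0 contributes -3 + 0 · 8 = -3
  Term 1 contributes 0 + 1 · 8 = 8
  Term 2 contributes 8 + 2 · 8 = 24
  Term 3 contributes 2 + 3 · 8 = 26
  Term 4 contributes -5 + 4 · 8 = 27
p(8) = ⊕ of these = min[-3, 8, 24, 26, 27] = -3.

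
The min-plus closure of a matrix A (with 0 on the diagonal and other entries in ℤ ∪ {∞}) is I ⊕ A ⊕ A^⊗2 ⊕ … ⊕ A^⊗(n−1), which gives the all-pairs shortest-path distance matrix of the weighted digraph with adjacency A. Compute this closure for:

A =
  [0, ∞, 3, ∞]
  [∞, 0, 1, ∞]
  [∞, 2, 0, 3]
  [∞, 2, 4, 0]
Closure =
  [0, 5, 3, 6]
  [∞, 0, 1, 4]
  [∞, 2, 0, 3]
  [∞, 2, 3, 0]

This is the Floyd-Warshall all-pairs shortest-path computation. For each intermediate vertex k = 0, 1, …, 3, update dist[i][j] ← min(dist[i][j], dist[i][k] + dist[k][j]). The final matrix gives, for each (i, j), the minimum total weight of any directed path from i to j (possibly empty when i = j).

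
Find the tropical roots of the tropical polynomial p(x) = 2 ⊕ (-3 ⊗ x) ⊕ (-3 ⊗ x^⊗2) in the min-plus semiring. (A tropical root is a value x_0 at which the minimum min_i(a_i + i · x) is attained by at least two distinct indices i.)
Roots: {0, 5}

Each tropical root is a break point of the lower envelope of the lines y = a_i + i · x (there are 3 lines, with slopes 0, 1, ..., 2). Only the lines that attain the minimum somewhere contribute to roots; other lines are dominated. Here the surviving (envelope) indices are i = 2, i = 1, i = 0.
Intersections between consecutive envelope lines give the roots: for adjacent envelope indices i < j the intersection is x = (a_i − a_j) / (j − i). Reading off the sorted break points: {0, 5}.
Verification: at each break x_0, at least two indices attain the minimum of min_i(a_i + i · x_0).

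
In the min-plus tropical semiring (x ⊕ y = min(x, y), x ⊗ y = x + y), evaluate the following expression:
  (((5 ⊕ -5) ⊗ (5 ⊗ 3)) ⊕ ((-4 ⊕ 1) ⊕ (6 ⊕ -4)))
(((5 ⊕ -5) ⊗ (5 ⊗ 3)) ⊕ ((-4 ⊕ 1) ⊕ (6 ⊕ -4))) = -4

Expand innermost to outermost. Recall ⊕ takes the minimum of its arguments and ⊗ takes their sum. Working out the expression (((5 ⊕ -5) ⊗ (5 ⊗ 3)) ⊕ ((-4 ⊕ 1) ⊕ (6 ⊕ -4))) gives -4.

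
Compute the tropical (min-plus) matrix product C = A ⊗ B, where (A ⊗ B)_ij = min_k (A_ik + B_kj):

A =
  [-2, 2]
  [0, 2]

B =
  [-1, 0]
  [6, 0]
A ⊗ B =
  [-3, -2]
  [-1, 0]

Apply the min-plus product entry-by-entry:
  C[0][0] = min over k of (A[0][0] + B[0][0] = -2 + -1 = -3, A[0][1] + B[1][0] = 2 + 6 = 8) = -3 (attained at k = 0)
  C[0][1] = min over k of (A[0][0] + B[0][1] = -2 + 0 = -2, A[0][1] + B[1][1] = 2 + 0 = 2) = -2 (attained at k = 0)
  C[1][0] = min over k of (A[1][0] + B[0][0] = 0 + -1 = -1, A[1][1] + B[1][0] = 2 + 6 = 8) = -1 (attained at k = 0)
  C[1][1] = min over k of (A[1][0] + B[0][1] = 0 + 0 = 0, A[1][1] + B[1][1] = 2 + 0 = 2) = 0 (attained at k = 0)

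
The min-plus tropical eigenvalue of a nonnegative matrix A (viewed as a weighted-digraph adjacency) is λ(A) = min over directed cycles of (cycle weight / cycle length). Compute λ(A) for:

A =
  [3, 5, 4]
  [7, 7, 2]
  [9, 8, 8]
λ(A) = 3

Enumerate directed cycles and compute their means (weight / length). Sample:
  cycle 0 → 0: weight = 3, length = 1, mean = 3/1 ≈ 3.000
  cycle 1 → 1: weight = 7, length = 1, mean = 7/1 ≈ 7.000
  cycle 2 → 2: weight = 8, length = 1, mean = 8/1 ≈ 8.000
  cycle 0 → 1 → 0: weight = 12, length = 2, mean = 12/2 ≈ 6.000
  cycle 0 → 2 → 0: weight = 13, length = 2, mean = 13/2 ≈ 6.500
  cycle 1 → 0 → 1: weight = 12, length = 2, mean = 12/2 ≈ 6.000
Minimum mean = 3.000, attained e.g. along the cycle 0 → 0 with weight 3 and length 1. So λ(A) = 3/1 = 3.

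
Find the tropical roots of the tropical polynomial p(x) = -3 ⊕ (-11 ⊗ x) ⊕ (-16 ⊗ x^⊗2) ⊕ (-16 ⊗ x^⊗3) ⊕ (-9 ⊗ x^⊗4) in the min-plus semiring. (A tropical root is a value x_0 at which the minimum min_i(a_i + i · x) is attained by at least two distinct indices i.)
Roots: {-7, 0, 5, 8}

Each tropical root is a break point of the lower envelope of the lines y = a_i + i · x (there are 5 lines, with slopes 0, 1, ..., 4). Only the lines that attain the minimum somewhere contribute to roots; other lines are dominated. Here the surviving (envelope) indices are i = 4, i = 3, i = 2, i = 1, i = 0.
Intersections between consecutive envelope lines give the roots: for adjacent envelope indices i < j the intersection is x = (a_i − a_j) / (j − i). Reading off the sorted break points: {-7, 0, 5, 8}.
Verification: at each break x_0, at least two indices attain the minimum of min_i(a_i + i · x_0).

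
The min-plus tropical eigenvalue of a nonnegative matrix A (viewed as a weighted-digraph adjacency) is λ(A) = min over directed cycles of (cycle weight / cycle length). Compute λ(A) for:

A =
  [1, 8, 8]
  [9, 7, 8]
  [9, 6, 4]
λ(A) = 1

Enumerate directed cycles and compute their means (weight / length). Sample:
  cycle 0 → 0: weight = 1, length = 1, mean = 1/1 ≈ 1.000
  cycle 1 → 1: weight = 7, length = 1, mean = 7/1 ≈ 7.000
  cycle 2 → 2: weight = 4, length = 1, mean = 4/1 ≈ 4.000
  cycle 0 → 1 → 0: weight = 17, length = 2, mean = 17/2 ≈ 8.500
  cycle 0 → 2 → 0: weight = 17, length = 2, mean = 17/2 ≈ 8.500
  cycle 1 → 0 → 1: weight = 17, length = 2, mean = 17/2 ≈ 8.500
Minimum mean = 1.000, attained e.g. along the cycle 0 → 0 with weight 1 and length 1. So λ(A) = 1/1 = 1.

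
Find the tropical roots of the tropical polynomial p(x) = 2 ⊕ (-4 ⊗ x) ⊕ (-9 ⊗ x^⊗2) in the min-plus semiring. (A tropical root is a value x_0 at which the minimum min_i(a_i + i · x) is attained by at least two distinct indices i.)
Roots: {5, 6}

Each tropical root is a break point of the lower envelope of the lines y = a_i + i · x (there are 3 lines, with slopes 0, 1, ..., 2). Only the lines that attain the minimum somewhere contribute to roots; other lines are dominated. Here the surviving (envelope) indices are i = 2, i = 1, i = 0.
Intersections between consecutive envelope lines give the roots: for adjacent envelope indices i < j the intersection is x = (a_i − a_j) / (j − i). Reading off the sorted break points: {5, 6}.
Verification: at each break x_0, at least two indices attain the minimum of min_i(a_i + i · x_0).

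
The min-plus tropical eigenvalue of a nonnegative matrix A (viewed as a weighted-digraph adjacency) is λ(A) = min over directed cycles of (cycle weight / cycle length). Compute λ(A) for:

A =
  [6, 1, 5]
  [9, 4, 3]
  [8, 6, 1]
λ(A) = 1

Enumerate directed cycles and compute their means (weight / length). Sample:
  cycle 0 → 0: weight = 6, length = 1, mean = 6/1 ≈ 6.000
  cycle 1 → 1: weight = 4, length = 1, mean = 4/1 ≈ 4.000
  cycle 2 → 2: weight = 1, length = 1, mean = 1/1 ≈ 1.000
  cycle 0 → 1 → 0: weight = 10, length = 2, mean = 10/2 ≈ 5.000
  cycle 0 → 2 → 0: weight = 13, length = 2, mean = 13/2 ≈ 6.500
  cycle 1 → 0 → 1: weight = 10, length = 2, mean = 10/2 ≈ 5.000
Minimum mean = 1.000, attained e.g. along the cycle 2 → 2 with weight 1 and length 1. So λ(A) = 1/1 = 1.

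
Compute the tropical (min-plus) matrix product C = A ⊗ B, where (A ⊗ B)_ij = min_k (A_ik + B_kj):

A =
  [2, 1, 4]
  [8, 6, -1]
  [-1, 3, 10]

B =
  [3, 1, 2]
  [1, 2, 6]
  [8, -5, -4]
A ⊗ B =
  [2, -1, 0]
  [7, -6, -5]
  [2, 0, 1]

Apply the min-plus product entry-by-entry:
  C[0][0] = min over k of (A[0][0] + B[0][0] = 2 + 3 = 5, A[0][1] + B[1][0] = 1 + 1 = 2, A[0][2] + B[2][0] = 4 + 8 = 12) = 2 (attained at k = 1)
  C[0][1] = min over k of (A[0][0] + B[0][1] = 2 + 1 = 3, A[0][1] + B[1][1] = 1 + 2 = 3, A[0][2] + B[2][1] = 4 + -5 = -1) = -1 (attained at k = 2)
  C[0][2] = min over k of (A[0][0] + B[0][2] = 2 + 2 = 4, A[0][1] + B[1][2] = 1 + 6 = 7, A[0][2] + B[2][2] = 4 + -4 = 0) = 0 (attained at k = 2)
  C[1][0] = min over k of (A[1][0] + B[0][0] = 8 + 3 = 11, A[1][1] + B[1][0] = 6 + 1 = 7, A[1][2] + B[2][0] = -1 + 8 = 7) = 7 (attained at k = 1)
  C[1][1] = min over k of (A[1][0] + B[0][1] = 8 + 1 = 9, A[1][1] + B[1][1] = 6 + 2 = 8, A[1][2] + B[2][1] = -1 + -5 = -6) = -6 (attained at k = 2)
  C[1][2] = min over k of (A[1][0] + B[0][2] = 8 + 2 = 10, A[1][1] + B[1][2] = 6 + 6 = 12, A[1][2] + B[2][2] = -1 + -4 = -5) = -5 (attained at k = 2)
  C[2][0] = min over k of (A[2][0] + B[0][0] = -1 + 3 = 2, A[2][1] + B[1][0] = 3 + 1 = 4, A[2][2] + B[2][0] = 10 + 8 = 18) = 2 (attained at k = 0)
  C[2][1] = min over k of (A[2][0] + B[0][1] = -1 + 1 = 0, A[2][1] + B[1][1] = 3 + 2 = 5, A[2][2] + B[2][1] = 10 + -5 = 5) = 0 (attained at k = 0)
  C[2][2] = min over k of (A[2][0] + B[0][2] = -1 + 2 = 1, A[2][1] + B[1][2] = 3 + 6 = 9, A[2][2] + B[2][2] = 10 + -4 = 6) = 1 (attained at k = 0)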